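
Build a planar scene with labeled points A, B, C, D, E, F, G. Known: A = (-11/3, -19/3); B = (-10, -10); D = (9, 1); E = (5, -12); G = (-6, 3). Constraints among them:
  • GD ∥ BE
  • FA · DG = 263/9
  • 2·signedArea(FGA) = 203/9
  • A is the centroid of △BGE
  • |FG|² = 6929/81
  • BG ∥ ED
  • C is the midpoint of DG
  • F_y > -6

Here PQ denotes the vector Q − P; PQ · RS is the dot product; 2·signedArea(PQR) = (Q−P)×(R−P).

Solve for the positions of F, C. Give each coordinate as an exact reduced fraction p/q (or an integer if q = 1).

C = (3/2, 2)
F = (-14/9, -46/9)

1. F_x = -14/9  [2·signedArea(FGA) = 203/9 ∩ FA · DG = 263/9]
2. F_y = -46/9  [2·signedArea(FGA) = 203/9 ∩ FA · DG = 263/9]
   → F = (-14/9, -46/9)
3. C_x = 3/2  [C is the midpoint of DG]
4. C_y = 2  [C is the midpoint of DG]
   → C = (3/2, 2)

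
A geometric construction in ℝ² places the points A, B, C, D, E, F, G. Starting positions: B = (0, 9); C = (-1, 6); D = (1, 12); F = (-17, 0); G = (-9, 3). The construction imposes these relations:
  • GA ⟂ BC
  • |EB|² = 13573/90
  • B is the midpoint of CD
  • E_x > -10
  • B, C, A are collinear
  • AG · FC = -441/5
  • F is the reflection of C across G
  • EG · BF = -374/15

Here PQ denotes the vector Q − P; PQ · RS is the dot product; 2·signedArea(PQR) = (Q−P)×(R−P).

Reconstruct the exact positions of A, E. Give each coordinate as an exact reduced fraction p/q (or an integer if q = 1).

1. A_x = -27/10  [B, C, A are collinear ∩ GA ⟂ BC]
2. A_y = 9/10  [B, C, A are collinear ∩ GA ⟂ BC]
   → A = (-27/10, 9/10)
3. E_x = -287/30  [line 17·x + 9·y + 2264/15 = 0 ∩ |EB|² = 13573/90]
4. E_y = 13/10  [line 17·x + 9·y + 2264/15 = 0 ∩ |EB|² = 13573/90]
   → E = (-287/30, 13/10)

A = (-27/10, 9/10)
E = (-287/30, 13/10)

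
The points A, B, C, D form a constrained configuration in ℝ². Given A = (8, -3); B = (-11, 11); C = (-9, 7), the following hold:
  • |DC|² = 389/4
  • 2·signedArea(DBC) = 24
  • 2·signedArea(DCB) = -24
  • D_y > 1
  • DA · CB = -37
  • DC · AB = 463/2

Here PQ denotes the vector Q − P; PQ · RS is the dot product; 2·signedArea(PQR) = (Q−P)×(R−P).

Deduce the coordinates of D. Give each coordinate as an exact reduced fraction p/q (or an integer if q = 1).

D = (-1/2, 2)

1. D_x = -1/2  [2·signedArea(DCB) = -24 ∩ DA · CB = -37]
2. D_y = 2  [2·signedArea(DCB) = -24 ∩ DA · CB = -37]
   → D = (-1/2, 2)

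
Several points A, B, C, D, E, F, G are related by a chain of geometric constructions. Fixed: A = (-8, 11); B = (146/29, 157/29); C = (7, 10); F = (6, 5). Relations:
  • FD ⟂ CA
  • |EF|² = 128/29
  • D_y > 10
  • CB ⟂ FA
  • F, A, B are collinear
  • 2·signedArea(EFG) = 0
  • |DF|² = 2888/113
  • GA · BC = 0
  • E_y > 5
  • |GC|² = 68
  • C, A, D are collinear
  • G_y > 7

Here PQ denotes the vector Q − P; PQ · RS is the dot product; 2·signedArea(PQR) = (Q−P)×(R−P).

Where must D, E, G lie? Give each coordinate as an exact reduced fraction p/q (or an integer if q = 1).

D = (716/113, 1135/113)
E = (118/29, 169/29)
G = (-1, 8)

1. D_x = 716/113  [C, A, D are collinear ∩ FD ⟂ CA]
2. D_y = 1135/113  [C, A, D are collinear ∩ FD ⟂ CA]
   → D = (716/113, 1135/113)
3. G_x = -1  [line -57/29·x + -133/29·y + 1007/29 = 0 ∩ |GC|² = 68]
4. G_y = 8  [line -57/29·x + -133/29·y + 1007/29 = 0 ∩ |GC|² = 68]
   → G = (-1, 8)
5. E_x = 118/29  [line -3·x + -7·y + 53 = 0 ∩ |EF|² = 128/29]
6. E_y = 169/29  [line -3·x + -7·y + 53 = 0 ∩ |EF|² = 128/29]
   → E = (118/29, 169/29)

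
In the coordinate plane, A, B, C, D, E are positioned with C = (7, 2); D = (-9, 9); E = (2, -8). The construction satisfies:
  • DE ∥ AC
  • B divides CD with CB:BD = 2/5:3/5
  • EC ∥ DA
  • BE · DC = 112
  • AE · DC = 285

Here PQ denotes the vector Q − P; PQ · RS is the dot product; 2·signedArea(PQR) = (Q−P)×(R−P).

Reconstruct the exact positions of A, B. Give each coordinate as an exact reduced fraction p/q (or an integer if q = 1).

A = (-4, 19)
B = (3/5, 24/5)

1. A_x = -4  [DE ∥ AC ∩ EC ∥ DA]
2. A_y = 19  [DE ∥ AC ∩ EC ∥ DA]
   → A = (-4, 19)
3. B_x = 3/5  [B divides CD with CB:BD = 2/5:3/5]
4. B_y = 24/5  [B divides CD with CB:BD = 2/5:3/5]
   → B = (3/5, 24/5)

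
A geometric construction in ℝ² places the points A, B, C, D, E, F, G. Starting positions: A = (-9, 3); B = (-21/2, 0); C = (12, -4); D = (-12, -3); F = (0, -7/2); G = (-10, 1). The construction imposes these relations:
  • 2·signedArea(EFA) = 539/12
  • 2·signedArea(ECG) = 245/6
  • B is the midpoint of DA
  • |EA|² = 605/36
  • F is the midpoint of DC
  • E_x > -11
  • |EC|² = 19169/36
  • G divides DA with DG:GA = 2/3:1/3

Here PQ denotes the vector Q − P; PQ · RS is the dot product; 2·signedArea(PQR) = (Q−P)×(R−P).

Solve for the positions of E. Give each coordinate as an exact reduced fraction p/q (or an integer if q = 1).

1. E_x = -65/6  [2·signedArea(EFA) = 539/12 ∩ 2·signedArea(ECG) = 245/6]
2. E_y = -2/3  [2·signedArea(EFA) = 539/12 ∩ 2·signedArea(ECG) = 245/6]
   → E = (-65/6, -2/3)

E = (-65/6, -2/3)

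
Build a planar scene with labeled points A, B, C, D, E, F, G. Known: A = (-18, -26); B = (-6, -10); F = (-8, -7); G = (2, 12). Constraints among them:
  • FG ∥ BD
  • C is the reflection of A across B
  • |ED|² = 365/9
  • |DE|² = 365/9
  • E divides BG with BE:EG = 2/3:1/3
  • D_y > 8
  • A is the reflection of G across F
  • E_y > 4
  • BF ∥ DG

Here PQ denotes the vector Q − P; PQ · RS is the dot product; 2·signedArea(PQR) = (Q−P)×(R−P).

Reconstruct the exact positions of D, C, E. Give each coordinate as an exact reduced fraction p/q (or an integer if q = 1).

1. D_x = 4  [BF ∥ DG ∩ FG ∥ BD]
2. D_y = 9  [BF ∥ DG ∩ FG ∥ BD]
   → D = (4, 9)
3. C_x = 6  [C is the reflection of A across B]
4. C_y = 6  [C is the reflection of A across B]
   → C = (6, 6)
5. E_x = -2/3  [E divides BG with BE:EG = 2/3:1/3]
6. E_y = 14/3  [E divides BG with BE:EG = 2/3:1/3]
   → E = (-2/3, 14/3)

C = (6, 6)
D = (4, 9)
E = (-2/3, 14/3)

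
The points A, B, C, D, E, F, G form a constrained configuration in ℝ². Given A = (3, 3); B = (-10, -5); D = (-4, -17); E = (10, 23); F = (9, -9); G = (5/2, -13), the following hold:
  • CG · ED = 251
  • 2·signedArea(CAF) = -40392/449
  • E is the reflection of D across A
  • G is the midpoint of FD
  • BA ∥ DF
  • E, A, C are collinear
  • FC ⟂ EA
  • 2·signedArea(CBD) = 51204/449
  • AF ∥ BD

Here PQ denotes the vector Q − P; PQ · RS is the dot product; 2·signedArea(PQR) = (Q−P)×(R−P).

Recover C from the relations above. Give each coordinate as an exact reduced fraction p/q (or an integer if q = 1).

C = (-39/449, -2613/449)

1. C_x = -39/449  [E, A, C are collinear ∩ FC ⟂ EA]
2. C_y = -2613/449  [E, A, C are collinear ∩ FC ⟂ EA]
   → C = (-39/449, -2613/449)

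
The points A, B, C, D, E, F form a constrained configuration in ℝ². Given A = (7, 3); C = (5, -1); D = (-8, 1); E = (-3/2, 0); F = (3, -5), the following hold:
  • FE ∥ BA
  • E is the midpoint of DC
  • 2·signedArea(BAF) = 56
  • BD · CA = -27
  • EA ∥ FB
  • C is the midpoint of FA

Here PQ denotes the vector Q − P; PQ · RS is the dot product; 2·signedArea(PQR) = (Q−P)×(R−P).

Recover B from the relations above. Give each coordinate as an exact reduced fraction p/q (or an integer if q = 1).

B = (23/2, -2)

1. B_x = 23/2  [FE ∥ BA ∩ EA ∥ FB]
2. B_y = -2  [FE ∥ BA ∩ EA ∥ FB]
   → B = (23/2, -2)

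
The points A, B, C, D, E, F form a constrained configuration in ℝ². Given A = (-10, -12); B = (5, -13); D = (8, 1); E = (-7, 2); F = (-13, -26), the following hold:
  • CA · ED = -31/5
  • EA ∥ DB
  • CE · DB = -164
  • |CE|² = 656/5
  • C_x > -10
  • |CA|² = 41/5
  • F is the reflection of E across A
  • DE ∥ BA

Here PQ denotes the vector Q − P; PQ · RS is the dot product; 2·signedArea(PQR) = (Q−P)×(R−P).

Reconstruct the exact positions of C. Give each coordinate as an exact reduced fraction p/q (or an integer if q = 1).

1. C_x = -47/5  [CA · ED = -31/5 ∩ CE · DB = -164]
2. C_y = -46/5  [CA · ED = -31/5 ∩ CE · DB = -164]
   → C = (-47/5, -46/5)

C = (-47/5, -46/5)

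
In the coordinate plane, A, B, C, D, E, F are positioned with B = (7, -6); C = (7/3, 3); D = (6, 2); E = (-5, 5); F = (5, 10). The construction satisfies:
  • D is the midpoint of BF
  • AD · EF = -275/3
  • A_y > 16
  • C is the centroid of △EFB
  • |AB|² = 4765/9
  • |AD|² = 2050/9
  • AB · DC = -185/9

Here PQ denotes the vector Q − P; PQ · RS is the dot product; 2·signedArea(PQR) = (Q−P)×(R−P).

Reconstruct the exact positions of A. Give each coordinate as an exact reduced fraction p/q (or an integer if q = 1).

A = (23/3, 17)

1. A_x = 23/3  [AB · DC = -185/9 ∩ AD · EF = -275/3]
2. A_y = 17  [AB · DC = -185/9 ∩ AD · EF = -275/3]
   → A = (23/3, 17)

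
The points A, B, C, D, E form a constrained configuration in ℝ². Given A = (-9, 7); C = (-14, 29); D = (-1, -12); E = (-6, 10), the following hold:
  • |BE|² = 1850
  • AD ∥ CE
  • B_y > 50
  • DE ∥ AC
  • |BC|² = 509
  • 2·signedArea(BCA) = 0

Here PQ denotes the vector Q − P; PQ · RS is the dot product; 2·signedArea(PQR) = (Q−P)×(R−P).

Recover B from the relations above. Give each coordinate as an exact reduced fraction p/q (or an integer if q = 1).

B = (-19, 51)

1. B_x = -19  [line 22·x + 5·y + 163 = 0 ∩ |BC|² = 509]
2. B_y = 51  [line 22·x + 5·y + 163 = 0 ∩ |BC|² = 509]
   → B = (-19, 51)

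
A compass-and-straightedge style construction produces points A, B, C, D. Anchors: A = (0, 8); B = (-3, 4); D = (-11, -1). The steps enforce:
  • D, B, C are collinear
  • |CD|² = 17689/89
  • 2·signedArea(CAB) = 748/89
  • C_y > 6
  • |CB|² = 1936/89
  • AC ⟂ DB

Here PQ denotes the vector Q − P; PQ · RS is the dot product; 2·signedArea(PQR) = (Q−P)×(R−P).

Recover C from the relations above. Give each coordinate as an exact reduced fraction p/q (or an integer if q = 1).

1. C_x = 85/89  [D, B, C are collinear ∩ AC ⟂ DB]
2. C_y = 576/89  [D, B, C are collinear ∩ AC ⟂ DB]
   → C = (85/89, 576/89)

C = (85/89, 576/89)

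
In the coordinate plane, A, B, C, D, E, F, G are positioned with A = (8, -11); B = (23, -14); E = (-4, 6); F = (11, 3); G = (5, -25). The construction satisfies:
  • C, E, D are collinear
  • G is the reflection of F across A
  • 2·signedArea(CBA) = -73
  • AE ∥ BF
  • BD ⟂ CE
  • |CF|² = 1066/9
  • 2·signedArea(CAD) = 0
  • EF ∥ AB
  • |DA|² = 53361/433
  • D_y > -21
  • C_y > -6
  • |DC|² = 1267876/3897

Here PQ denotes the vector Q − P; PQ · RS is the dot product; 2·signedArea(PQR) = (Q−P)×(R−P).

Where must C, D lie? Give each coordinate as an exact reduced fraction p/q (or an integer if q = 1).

1. C_x = 4  [line -3·x + -15·y + -68 = 0 ∩ |CF|² = 1066/9]
2. C_y = -16/3  [line -3·x + -15·y + -68 = 0 ∩ |CF|² = 1066/9]
   → C = (4, -16/3)
3. D_x = 6236/433  [2·signedArea(CAD) = 0 ∩ BD ⟂ CE]
4. D_y = -8690/433  [2·signedArea(CAD) = 0 ∩ BD ⟂ CE]
   → D = (6236/433, -8690/433)

C = (4, -16/3)
D = (6236/433, -8690/433)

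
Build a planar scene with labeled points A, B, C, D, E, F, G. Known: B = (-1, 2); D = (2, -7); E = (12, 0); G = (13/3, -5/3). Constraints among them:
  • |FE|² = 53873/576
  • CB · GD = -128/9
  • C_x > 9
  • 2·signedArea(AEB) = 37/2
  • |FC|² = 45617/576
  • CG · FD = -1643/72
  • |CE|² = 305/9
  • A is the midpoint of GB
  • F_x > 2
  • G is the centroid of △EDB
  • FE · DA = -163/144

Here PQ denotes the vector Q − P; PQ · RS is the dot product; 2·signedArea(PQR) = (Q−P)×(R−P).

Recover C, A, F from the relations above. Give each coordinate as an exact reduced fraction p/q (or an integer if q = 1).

A = (5/3, 1/6)
C = (29/3, -16/3)
F = (7/3, -7/24)

1. C_x = 29/3  [line 7/3·x + 16/3·y + 53/9 = 0 ∩ |CE|² = 305/9]
2. C_y = -16/3  [line 7/3·x + 16/3·y + 53/9 = 0 ∩ |CE|² = 305/9]
   → C = (29/3, -16/3)
3. A_x = 5/3  [A is the midpoint of GB]
4. A_y = 1/6  [A is the midpoint of GB]
   → A = (5/3, 1/6)
5. F_x = 7/3  [CG · FD = -1643/72 ∩ FE · DA = -163/144]
6. F_y = -7/24  [CG · FD = -1643/72 ∩ FE · DA = -163/144]
   → F = (7/3, -7/24)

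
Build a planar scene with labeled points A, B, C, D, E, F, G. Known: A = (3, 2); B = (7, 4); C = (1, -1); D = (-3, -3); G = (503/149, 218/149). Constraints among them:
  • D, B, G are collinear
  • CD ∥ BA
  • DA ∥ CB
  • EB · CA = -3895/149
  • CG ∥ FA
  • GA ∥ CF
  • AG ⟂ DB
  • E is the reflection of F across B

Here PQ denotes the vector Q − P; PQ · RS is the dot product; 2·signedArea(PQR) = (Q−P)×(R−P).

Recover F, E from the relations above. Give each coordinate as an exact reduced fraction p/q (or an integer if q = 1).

1. F_x = 93/149  [CG ∥ FA ∩ GA ∥ CF]
2. F_y = -69/149  [CG ∥ FA ∩ GA ∥ CF]
   → F = (93/149, -69/149)
3. E_x = 1993/149  [E is the reflection of F across B]
4. E_y = 1261/149  [E is the reflection of F across B]
   → E = (1993/149, 1261/149)

E = (1993/149, 1261/149)
F = (93/149, -69/149)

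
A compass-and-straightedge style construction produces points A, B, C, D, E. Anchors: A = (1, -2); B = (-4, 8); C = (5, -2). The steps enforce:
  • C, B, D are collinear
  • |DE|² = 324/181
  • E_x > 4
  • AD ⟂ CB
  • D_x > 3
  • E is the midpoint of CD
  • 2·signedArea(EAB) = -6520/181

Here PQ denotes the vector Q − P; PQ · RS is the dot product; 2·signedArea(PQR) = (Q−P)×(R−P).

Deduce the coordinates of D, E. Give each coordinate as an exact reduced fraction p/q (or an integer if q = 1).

1. D_x = 581/181  [C, B, D are collinear ∩ AD ⟂ CB]
2. D_y = -2/181  [C, B, D are collinear ∩ AD ⟂ CB]
   → D = (581/181, -2/181)
3. E_x = 743/181  [E is the midpoint of CD]
4. E_y = -182/181  [E is the midpoint of CD]
   → E = (743/181, -182/181)

D = (581/181, -2/181)
E = (743/181, -182/181)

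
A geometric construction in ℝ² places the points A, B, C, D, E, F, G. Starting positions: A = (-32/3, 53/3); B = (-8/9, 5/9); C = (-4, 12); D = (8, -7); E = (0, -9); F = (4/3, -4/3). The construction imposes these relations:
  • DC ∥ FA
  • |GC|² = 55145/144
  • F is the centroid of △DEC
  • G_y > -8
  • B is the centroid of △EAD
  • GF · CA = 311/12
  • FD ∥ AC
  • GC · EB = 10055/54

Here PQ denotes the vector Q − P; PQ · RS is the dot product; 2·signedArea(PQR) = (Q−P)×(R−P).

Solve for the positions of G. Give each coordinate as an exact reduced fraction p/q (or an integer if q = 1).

1. G_x = 1/3  [GF · CA = 311/12 ∩ GC · EB = 10055/54]
2. G_y = -85/12  [GF · CA = 311/12 ∩ GC · EB = 10055/54]
   → G = (1/3, -85/12)

G = (1/3, -85/12)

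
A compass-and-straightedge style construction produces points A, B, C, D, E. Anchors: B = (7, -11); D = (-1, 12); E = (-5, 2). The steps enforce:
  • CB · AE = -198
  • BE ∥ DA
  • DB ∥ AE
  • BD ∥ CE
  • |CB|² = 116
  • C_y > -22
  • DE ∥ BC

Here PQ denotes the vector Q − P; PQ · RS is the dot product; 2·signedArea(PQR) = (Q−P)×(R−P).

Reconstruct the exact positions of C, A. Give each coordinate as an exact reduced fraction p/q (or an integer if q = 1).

A = (-13, 25)
C = (3, -21)

1. C_x = 3  [BD ∥ CE ∩ DE ∥ BC]
2. C_y = -21  [BD ∥ CE ∩ DE ∥ BC]
   → C = (3, -21)
3. A_x = -13  [DB ∥ AE ∩ BE ∥ DA]
4. A_y = 25  [DB ∥ AE ∩ BE ∥ DA]
   → A = (-13, 25)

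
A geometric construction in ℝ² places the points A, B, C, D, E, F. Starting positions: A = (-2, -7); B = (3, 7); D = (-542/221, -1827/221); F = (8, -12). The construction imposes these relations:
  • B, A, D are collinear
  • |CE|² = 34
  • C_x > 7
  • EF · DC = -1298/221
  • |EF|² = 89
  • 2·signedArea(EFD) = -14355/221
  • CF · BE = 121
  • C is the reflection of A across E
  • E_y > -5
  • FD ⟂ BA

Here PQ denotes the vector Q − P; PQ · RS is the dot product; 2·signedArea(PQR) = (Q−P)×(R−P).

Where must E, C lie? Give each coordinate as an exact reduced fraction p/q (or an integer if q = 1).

1. E_x = 3  [line -825/221·x + -2310/221·y + -6765/221 = 0 ∩ |EF|² = 89]
2. E_y = -4  [line -825/221·x + -2310/221·y + -6765/221 = 0 ∩ |EF|² = 89]
   → E = (3, -4)
3. C_x = 8  [EF · DC = -1298/221 ∩ C is the reflection of A across E]
4. C_y = -1  [EF · DC = -1298/221 ∩ C is the reflection of A across E]
   → C = (8, -1)

C = (8, -1)
E = (3, -4)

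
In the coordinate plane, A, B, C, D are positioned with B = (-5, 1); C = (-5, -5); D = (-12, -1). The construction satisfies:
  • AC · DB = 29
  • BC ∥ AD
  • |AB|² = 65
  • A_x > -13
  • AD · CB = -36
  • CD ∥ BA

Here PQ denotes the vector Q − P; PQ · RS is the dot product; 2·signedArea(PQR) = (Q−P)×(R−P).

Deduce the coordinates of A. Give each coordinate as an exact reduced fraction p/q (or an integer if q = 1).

1. A_x = -12  [BC ∥ AD ∩ CD ∥ BA]
2. A_y = 5  [BC ∥ AD ∩ CD ∥ BA]
   → A = (-12, 5)

A = (-12, 5)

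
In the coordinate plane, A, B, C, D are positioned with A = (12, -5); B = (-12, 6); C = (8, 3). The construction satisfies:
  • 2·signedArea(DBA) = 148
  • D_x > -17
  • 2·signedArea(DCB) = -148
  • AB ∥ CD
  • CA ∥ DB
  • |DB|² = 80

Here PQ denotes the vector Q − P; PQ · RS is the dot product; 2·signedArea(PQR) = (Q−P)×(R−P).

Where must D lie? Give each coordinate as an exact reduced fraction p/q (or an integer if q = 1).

D = (-16, 14)

1. D_x = -16  [CA ∥ DB ∩ AB ∥ CD]
2. D_y = 14  [CA ∥ DB ∩ AB ∥ CD]
   → D = (-16, 14)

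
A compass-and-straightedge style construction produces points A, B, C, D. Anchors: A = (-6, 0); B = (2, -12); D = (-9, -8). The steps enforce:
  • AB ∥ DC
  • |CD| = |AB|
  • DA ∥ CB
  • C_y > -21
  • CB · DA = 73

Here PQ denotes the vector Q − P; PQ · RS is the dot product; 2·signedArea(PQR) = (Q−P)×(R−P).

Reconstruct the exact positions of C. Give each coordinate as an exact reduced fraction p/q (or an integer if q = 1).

C = (-1, -20)

1. C_x = -1  [DA ∥ CB ∩ AB ∥ DC]
2. C_y = -20  [DA ∥ CB ∩ AB ∥ DC]
   → C = (-1, -20)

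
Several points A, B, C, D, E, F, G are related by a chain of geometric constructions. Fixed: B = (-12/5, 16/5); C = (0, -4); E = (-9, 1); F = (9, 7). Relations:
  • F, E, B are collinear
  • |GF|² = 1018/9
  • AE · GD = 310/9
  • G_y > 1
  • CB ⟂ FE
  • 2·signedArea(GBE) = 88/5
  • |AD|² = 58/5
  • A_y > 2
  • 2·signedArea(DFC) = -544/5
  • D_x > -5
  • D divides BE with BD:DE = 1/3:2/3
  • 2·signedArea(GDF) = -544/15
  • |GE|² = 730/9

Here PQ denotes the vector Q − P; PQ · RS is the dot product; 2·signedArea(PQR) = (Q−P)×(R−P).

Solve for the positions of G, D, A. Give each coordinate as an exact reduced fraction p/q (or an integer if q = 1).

A = (-6/5, 34/15)
D = (-23/5, 37/15)
G = (0, 4/3)

1. G_x = 0  [line 11/5·x + -33/5·y + 44/5 = 0 ∩ |GE|² = 730/9]
2. G_y = 4/3  [line 11/5·x + -33/5·y + 44/5 = 0 ∩ |GE|² = 730/9]
   → G = (0, 4/3)
3. D_x = -23/5  [2·signedArea(GDF) = -544/15 ∩ D divides BE with BD:DE = 1/3:2/3]
4. D_y = 37/15  [2·signedArea(GDF) = -544/15 ∩ D divides BE with BD:DE = 1/3:2/3]
   → D = (-23/5, 37/15)
5. A_x = -6/5  [line 23/5·x + -17/15·y + 364/45 = 0 ∩ |AD|² = 58/5]
6. A_y = 34/15  [line 23/5·x + -17/15·y + 364/45 = 0 ∩ |AD|² = 58/5]
   → A = (-6/5, 34/15)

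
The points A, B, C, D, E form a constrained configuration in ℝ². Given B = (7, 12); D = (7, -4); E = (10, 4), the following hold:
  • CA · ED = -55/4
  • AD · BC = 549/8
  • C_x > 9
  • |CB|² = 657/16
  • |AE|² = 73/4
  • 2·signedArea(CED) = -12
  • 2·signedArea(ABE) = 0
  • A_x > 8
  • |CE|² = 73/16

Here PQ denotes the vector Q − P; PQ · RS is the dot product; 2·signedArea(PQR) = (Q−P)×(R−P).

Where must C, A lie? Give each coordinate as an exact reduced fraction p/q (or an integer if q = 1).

A = (17/2, 8)
C = (37/4, 6)

1. C_x = 37/4  [line 8·x + -3·y + -56 = 0 ∩ |CE|² = 73/16]
2. C_y = 6  [line 8·x + -3·y + -56 = 0 ∩ |CE|² = 73/16]
   → C = (37/4, 6)
3. A_x = 17/2  [CA · ED = -55/4 ∩ 2·signedArea(ABE) = 0]
4. A_y = 8  [CA · ED = -55/4 ∩ 2·signedArea(ABE) = 0]
   → A = (17/2, 8)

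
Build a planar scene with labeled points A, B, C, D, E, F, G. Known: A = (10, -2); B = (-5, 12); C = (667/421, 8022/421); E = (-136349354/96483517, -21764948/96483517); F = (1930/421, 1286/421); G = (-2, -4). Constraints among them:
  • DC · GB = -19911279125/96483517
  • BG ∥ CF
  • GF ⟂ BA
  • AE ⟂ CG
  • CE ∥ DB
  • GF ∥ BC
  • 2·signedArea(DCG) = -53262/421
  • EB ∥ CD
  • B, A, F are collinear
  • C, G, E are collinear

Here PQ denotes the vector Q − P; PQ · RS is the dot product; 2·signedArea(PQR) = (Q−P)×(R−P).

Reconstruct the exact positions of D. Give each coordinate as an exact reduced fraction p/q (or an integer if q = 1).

1. D_x = -193207172/96483517  [CE ∥ DB ∩ EB ∥ CD]
2. D_y = 3018025046/96483517  [CE ∥ DB ∩ EB ∥ CD]
   → D = (-193207172/96483517, 3018025046/96483517)

D = (-193207172/96483517, 3018025046/96483517)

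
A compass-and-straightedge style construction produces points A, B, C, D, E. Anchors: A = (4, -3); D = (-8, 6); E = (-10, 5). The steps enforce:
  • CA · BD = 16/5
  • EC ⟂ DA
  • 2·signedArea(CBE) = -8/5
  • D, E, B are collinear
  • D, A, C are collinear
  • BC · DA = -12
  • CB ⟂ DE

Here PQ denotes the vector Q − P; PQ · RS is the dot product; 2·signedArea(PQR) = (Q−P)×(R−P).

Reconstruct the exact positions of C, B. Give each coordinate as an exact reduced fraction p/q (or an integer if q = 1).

1. C_x = -44/5  [D, A, C are collinear ∩ EC ⟂ DA]
2. C_y = 33/5  [D, A, C are collinear ∩ EC ⟂ DA]
   → C = (-44/5, 33/5)
3. B_x = -42/5  [D, E, B are collinear ∩ CB ⟂ DE]
4. B_y = 29/5  [D, E, B are collinear ∩ CB ⟂ DE]
   → B = (-42/5, 29/5)

B = (-42/5, 29/5)
C = (-44/5, 33/5)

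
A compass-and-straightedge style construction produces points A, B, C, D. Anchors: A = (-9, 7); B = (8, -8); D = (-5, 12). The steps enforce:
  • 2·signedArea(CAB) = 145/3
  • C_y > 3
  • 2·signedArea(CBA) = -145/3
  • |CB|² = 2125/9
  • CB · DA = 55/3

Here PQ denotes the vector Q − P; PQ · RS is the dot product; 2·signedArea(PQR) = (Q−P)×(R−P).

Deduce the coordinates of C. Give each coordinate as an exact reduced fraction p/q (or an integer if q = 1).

1. C_x = -2  [CB · DA = 55/3 ∩ 2·signedArea(CAB) = 145/3]
2. C_y = 11/3  [CB · DA = 55/3 ∩ 2·signedArea(CAB) = 145/3]
   → C = (-2, 11/3)

C = (-2, 11/3)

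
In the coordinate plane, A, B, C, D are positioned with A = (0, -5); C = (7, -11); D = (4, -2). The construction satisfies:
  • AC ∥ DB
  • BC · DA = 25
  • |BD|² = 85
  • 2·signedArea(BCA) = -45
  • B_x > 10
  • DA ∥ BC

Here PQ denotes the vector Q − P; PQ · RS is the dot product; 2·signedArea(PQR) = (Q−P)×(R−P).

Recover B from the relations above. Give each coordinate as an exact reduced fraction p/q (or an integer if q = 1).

1. B_x = 11  [DA ∥ BC ∩ AC ∥ DB]
2. B_y = -8  [DA ∥ BC ∩ AC ∥ DB]
   → B = (11, -8)

B = (11, -8)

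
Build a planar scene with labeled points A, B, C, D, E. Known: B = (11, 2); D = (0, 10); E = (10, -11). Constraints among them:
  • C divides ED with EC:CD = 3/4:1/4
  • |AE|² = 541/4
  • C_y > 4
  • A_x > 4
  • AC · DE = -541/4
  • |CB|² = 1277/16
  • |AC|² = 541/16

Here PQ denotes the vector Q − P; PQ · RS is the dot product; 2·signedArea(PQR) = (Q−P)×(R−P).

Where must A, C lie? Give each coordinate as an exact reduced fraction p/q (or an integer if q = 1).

1. C_x = 5/2  [C divides ED with EC:CD = 3/4:1/4]
2. C_y = 19/4  [C divides ED with EC:CD = 3/4:1/4]
   → C = (5/2, 19/4)
3. A_x = 5  [line -10·x + 21·y + 121/2 = 0 ∩ |AE|² = 541/4]
4. A_y = -1/2  [line -10·x + 21·y + 121/2 = 0 ∩ |AE|² = 541/4]
   → A = (5, -1/2)

A = (5, -1/2)
C = (5/2, 19/4)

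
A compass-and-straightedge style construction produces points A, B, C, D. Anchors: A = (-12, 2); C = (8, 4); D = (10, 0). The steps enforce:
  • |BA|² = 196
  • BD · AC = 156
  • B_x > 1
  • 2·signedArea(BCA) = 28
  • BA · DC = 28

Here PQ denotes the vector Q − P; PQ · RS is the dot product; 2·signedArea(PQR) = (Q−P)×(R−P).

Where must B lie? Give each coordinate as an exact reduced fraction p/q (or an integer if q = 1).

1. B_x = 2  [2·signedArea(BCA) = 28 ∩ BD · AC = 156]
2. B_y = 2  [2·signedArea(BCA) = 28 ∩ BD · AC = 156]
   → B = (2, 2)

B = (2, 2)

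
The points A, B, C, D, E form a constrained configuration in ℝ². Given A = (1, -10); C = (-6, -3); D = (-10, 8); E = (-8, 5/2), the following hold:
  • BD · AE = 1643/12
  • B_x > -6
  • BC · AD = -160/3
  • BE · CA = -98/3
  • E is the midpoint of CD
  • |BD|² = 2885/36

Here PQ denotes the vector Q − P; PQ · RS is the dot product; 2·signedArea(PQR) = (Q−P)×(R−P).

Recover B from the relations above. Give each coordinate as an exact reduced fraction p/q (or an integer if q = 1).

1. B_x = -17/3  [BC · AD = -160/3 ∩ BE · CA = -98/3]
2. B_y = 1/6  [BC · AD = -160/3 ∩ BE · CA = -98/3]
   → B = (-17/3, 1/6)

B = (-17/3, 1/6)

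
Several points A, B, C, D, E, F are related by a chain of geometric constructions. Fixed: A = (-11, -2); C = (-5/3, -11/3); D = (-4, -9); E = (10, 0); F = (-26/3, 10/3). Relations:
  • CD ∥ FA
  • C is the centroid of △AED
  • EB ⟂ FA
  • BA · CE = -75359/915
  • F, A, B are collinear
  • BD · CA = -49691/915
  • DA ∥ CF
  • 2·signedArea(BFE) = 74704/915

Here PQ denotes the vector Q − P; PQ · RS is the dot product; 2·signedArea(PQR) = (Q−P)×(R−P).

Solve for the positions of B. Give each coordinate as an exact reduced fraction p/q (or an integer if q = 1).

B = (-2102/305, 2254/305)

1. B_x = -2102/305  [F, A, B are collinear ∩ EB ⟂ FA]
2. B_y = 2254/305  [F, A, B are collinear ∩ EB ⟂ FA]
   → B = (-2102/305, 2254/305)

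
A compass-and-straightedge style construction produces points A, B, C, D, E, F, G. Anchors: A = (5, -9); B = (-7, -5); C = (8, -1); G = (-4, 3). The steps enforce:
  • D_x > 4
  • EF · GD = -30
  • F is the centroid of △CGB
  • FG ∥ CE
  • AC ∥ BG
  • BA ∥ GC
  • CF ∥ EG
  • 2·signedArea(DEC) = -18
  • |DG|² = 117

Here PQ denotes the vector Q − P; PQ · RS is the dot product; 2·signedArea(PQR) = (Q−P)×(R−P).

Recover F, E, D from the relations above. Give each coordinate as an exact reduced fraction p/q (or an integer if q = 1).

1. F_x = -1  [F is the centroid of △CGB]
2. F_y = -1  [F is the centroid of △CGB]
   → F = (-1, -1)
3. E_x = 5  [CF ∥ EG ∩ FG ∥ CE]
4. E_y = 3  [CF ∥ EG ∩ FG ∥ CE]
   → E = (5, 3)
5. D_x = 5  [2·signedArea(DEC) = -18 ∩ EF · GD = -30]
6. D_y = -3  [2·signedArea(DEC) = -18 ∩ EF · GD = -30]
   → D = (5, -3)

D = (5, -3)
E = (5, 3)
F = (-1, -1)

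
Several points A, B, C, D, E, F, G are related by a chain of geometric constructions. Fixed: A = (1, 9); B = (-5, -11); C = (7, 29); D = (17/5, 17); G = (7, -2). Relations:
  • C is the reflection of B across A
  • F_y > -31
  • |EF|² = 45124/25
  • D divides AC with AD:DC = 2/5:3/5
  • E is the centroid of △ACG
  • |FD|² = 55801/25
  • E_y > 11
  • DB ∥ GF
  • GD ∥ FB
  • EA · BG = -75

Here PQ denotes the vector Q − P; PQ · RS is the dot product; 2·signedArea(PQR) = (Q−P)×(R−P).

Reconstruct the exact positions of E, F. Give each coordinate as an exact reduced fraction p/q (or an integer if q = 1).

E = (5, 12)
F = (-7/5, -30)

1. E_x = 5  [E is the centroid of △ACG]
2. E_y = 12  [E is the centroid of △ACG]
   → E = (5, 12)
3. F_x = -7/5  [GD ∥ FB ∩ DB ∥ GF]
4. F_y = -30  [GD ∥ FB ∩ DB ∥ GF]
   → F = (-7/5, -30)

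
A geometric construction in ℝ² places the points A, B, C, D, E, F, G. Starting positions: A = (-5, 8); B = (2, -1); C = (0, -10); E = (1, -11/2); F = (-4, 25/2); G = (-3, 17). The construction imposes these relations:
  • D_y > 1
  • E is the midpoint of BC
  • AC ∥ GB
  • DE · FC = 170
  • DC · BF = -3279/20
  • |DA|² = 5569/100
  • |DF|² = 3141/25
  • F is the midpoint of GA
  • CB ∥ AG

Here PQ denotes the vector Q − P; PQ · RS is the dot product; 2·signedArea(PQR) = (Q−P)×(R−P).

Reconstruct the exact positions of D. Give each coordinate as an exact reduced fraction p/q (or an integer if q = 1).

1. D_x = -1  [DE · FC = 170 ∩ DC · BF = -3279/20]
2. D_y = 17/10  [DE · FC = 170 ∩ DC · BF = -3279/20]
   → D = (-1, 17/10)

D = (-1, 17/10)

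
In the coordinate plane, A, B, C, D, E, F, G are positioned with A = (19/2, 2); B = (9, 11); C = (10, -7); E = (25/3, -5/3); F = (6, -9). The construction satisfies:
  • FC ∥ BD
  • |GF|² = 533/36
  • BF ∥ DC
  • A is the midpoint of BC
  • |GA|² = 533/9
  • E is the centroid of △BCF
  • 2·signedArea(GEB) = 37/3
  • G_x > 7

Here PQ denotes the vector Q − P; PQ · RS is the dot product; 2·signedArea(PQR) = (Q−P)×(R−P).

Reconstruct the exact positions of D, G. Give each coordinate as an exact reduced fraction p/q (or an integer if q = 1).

D = (13, 13)
G = (43/6, -16/3)

1. D_x = 13  [BF ∥ DC ∩ FC ∥ BD]
2. D_y = 13  [BF ∥ DC ∩ FC ∥ BD]
   → D = (13, 13)
3. G_x = 43/6  [line -38/3·x + 2/3·y + 283/3 = 0 ∩ |GF|² = 533/36]
4. G_y = -16/3  [line -38/3·x + 2/3·y + 283/3 = 0 ∩ |GF|² = 533/36]
   → G = (43/6, -16/3)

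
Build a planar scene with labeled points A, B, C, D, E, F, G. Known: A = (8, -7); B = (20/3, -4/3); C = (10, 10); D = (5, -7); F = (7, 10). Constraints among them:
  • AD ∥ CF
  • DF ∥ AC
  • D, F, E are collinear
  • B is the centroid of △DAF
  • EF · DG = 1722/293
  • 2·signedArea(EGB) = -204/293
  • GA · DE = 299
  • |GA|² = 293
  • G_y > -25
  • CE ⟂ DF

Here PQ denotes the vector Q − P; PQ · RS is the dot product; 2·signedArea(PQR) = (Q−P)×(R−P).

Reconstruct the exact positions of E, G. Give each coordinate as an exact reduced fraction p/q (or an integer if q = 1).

1. E_x = 2063/293  [D, F, E are collinear ∩ CE ⟂ DF]
2. E_y = 3032/293  [D, F, E are collinear ∩ CE ⟂ DF]
   → E = (2063/293, 3032/293)
3. G_x = 6  [GA · DE = 299 ∩ 2·signedArea(EGB) = -204/293]
4. G_y = -24  [GA · DE = 299 ∩ 2·signedArea(EGB) = -204/293]
   → G = (6, -24)

E = (2063/293, 3032/293)
G = (6, -24)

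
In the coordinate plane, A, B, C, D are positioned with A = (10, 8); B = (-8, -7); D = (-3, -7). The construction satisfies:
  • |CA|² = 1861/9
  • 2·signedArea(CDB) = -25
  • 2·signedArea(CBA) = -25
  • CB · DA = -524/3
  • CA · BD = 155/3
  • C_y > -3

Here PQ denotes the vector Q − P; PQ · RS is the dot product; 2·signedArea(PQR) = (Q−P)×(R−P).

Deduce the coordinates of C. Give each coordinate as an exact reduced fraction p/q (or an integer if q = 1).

1. C_x = -1/3  [2·signedArea(CBA) = -25 ∩ CA · BD = 155/3]
2. C_y = -2  [2·signedArea(CBA) = -25 ∩ CA · BD = 155/3]
   → C = (-1/3, -2)

C = (-1/3, -2)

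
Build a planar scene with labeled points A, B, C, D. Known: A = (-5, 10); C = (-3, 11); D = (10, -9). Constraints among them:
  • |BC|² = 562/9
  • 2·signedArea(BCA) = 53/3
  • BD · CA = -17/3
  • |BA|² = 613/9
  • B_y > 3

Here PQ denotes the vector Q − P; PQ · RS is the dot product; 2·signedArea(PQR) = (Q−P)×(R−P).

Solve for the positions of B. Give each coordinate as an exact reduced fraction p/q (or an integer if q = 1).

B = (2/3, 4)

1. B_x = 2/3  [BD · CA = -17/3 ∩ 2·signedArea(BCA) = 53/3]
2. B_y = 4  [BD · CA = -17/3 ∩ 2·signedArea(BCA) = 53/3]
   → B = (2/3, 4)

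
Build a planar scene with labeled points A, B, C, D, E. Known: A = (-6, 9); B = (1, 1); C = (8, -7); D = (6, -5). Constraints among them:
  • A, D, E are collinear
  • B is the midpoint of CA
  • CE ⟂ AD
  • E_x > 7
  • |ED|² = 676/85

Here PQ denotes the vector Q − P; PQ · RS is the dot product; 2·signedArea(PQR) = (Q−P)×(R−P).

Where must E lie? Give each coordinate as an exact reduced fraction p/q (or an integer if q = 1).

1. E_x = 666/85  [A, D, E are collinear ∩ CE ⟂ AD]
2. E_y = -607/85  [A, D, E are collinear ∩ CE ⟂ AD]
   → E = (666/85, -607/85)

E = (666/85, -607/85)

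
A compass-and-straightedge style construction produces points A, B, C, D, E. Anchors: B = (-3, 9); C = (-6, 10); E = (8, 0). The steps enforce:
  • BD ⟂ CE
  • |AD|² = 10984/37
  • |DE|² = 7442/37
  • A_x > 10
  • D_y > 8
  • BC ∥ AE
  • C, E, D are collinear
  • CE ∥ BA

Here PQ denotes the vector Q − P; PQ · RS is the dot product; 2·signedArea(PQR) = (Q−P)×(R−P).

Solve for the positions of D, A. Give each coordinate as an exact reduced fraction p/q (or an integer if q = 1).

1. D_x = -131/37  [C, E, D are collinear ∩ BD ⟂ CE]
2. D_y = 305/37  [C, E, D are collinear ∩ BD ⟂ CE]
   → D = (-131/37, 305/37)
3. A_x = 11  [BC ∥ AE ∩ CE ∥ BA]
4. A_y = -1  [BC ∥ AE ∩ CE ∥ BA]
   → A = (11, -1)

A = (11, -1)
D = (-131/37, 305/37)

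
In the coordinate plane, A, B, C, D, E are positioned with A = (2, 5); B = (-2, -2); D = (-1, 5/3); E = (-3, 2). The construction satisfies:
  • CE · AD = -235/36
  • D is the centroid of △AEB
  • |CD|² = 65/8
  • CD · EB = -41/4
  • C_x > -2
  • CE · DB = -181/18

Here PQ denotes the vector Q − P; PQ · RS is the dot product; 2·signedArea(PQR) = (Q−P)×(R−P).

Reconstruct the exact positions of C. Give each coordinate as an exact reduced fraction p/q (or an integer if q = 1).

C = (-7/4, -13/12)

1. C_x = -7/4  [CE · DB = -181/18 ∩ CD · EB = -41/4]
2. C_y = -13/12  [CE · DB = -181/18 ∩ CD · EB = -41/4]
   → C = (-7/4, -13/12)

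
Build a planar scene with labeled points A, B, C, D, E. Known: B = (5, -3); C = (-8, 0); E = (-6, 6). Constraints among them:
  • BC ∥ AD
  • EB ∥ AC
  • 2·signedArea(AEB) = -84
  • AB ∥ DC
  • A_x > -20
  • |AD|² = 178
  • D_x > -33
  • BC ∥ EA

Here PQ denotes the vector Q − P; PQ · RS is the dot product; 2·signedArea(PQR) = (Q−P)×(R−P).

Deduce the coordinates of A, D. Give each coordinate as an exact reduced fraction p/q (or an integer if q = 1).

A = (-19, 9)
D = (-32, 12)

1. A_x = -19  [EB ∥ AC ∩ BC ∥ EA]
2. A_y = 9  [EB ∥ AC ∩ BC ∥ EA]
   → A = (-19, 9)
3. D_x = -32  [AB ∥ DC ∩ BC ∥ AD]
4. D_y = 12  [AB ∥ DC ∩ BC ∥ AD]
   → D = (-32, 12)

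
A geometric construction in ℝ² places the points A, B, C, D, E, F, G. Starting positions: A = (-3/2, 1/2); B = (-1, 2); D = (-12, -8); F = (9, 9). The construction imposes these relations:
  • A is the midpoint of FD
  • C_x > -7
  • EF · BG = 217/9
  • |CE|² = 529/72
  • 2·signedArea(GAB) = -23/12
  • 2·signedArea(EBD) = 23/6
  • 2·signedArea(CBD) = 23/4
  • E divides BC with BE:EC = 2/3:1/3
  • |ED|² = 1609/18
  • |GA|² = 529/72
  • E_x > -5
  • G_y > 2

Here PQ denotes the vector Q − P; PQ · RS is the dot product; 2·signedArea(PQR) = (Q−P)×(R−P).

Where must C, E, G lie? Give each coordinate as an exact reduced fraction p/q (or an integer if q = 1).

1. E_x = -29/6  [line 10·x + -11·y + 169/6 = 0 ∩ |ED|² = 1609/18]
2. E_y = -11/6  [line 10·x + -11·y + 169/6 = 0 ∩ |ED|² = 1609/18]
   → E = (-29/6, -11/6)
3. G_x = 5/12  [2·signedArea(GAB) = -23/12 ∩ EF · BG = 217/9]
4. G_y = 29/12  [2·signedArea(GAB) = -23/12 ∩ EF · BG = 217/9]
   → G = (5/12, 29/12)
5. C_x = -27/4  [2·signedArea(CBD) = 23/4 ∩ E divides BC with BE:EC = 2/3:1/3]
6. C_y = -15/4  [2·signedArea(CBD) = 23/4 ∩ E divides BC with BE:EC = 2/3:1/3]
   → C = (-27/4, -15/4)

C = (-27/4, -15/4)
E = (-29/6, -11/6)
G = (5/12, 29/12)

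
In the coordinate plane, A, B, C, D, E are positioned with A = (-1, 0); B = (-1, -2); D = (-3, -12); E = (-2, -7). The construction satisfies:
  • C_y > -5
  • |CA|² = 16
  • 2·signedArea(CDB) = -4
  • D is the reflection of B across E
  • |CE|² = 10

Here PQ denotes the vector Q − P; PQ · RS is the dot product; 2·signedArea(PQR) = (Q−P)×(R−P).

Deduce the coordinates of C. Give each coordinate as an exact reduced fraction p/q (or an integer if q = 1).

C = (-1, -4)

1. C_x = -1  [line -10·x + 2·y + -2 = 0 ∩ |CE|² = 10]
2. C_y = -4  [line -10·x + 2·y + -2 = 0 ∩ |CE|² = 10]
   → C = (-1, -4)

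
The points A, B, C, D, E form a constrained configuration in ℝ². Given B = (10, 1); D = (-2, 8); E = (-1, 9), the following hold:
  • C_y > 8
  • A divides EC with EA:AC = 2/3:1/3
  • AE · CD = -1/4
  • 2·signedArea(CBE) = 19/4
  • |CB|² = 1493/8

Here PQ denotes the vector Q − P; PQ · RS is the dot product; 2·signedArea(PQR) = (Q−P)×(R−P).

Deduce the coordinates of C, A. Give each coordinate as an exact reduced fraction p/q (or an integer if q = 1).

A = (-7/6, 53/6)
C = (-5/4, 35/4)

1. C_x = -5/4  [line -8·x + -11·y + 345/4 = 0 ∩ |CB|² = 1493/8]
2. C_y = 35/4  [line -8·x + -11·y + 345/4 = 0 ∩ |CB|² = 1493/8]
   → C = (-5/4, 35/4)
3. A_x = -7/6  [A divides EC with EA:AC = 2/3:1/3]
4. A_y = 53/6  [A divides EC with EA:AC = 2/3:1/3]
   → A = (-7/6, 53/6)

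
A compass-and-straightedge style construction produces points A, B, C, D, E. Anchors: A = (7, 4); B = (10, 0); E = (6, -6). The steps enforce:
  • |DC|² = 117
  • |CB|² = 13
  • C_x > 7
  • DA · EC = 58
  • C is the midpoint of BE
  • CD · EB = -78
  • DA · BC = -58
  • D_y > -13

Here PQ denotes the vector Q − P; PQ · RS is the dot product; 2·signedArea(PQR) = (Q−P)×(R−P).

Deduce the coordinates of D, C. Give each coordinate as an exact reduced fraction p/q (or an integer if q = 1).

C = (8, -3)
D = (2, -12)

1. C_x = 8  [C is the midpoint of BE]
2. C_y = -3  [C is the midpoint of BE]
   → C = (8, -3)
3. D_x = 2  [line -2·x + -3·y + -32 = 0 ∩ |DC|² = 117]
4. D_y = -12  [line -2·x + -3·y + -32 = 0 ∩ |DC|² = 117]
   → D = (2, -12)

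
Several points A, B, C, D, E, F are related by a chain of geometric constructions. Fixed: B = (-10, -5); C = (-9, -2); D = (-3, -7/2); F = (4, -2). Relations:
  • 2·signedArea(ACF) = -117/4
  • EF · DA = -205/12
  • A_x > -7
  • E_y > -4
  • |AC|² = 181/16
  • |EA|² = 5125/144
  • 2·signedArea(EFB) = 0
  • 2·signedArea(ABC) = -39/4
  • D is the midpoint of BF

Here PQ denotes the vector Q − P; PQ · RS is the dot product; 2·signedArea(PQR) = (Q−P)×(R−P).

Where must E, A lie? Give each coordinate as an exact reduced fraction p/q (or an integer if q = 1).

1. A_x = -13/2  [2·signedArea(ACF) = -117/4 ∩ 2·signedArea(ABC) = -39/4]
2. A_y = -17/4  [2·signedArea(ACF) = -117/4 ∩ 2·signedArea(ABC) = -39/4]
   → A = (-13/2, -17/4)
3. E_x = -2/3  [2·signedArea(EFB) = 0 ∩ EF · DA = -205/12]
4. E_y = -3  [2·signedArea(EFB) = 0 ∩ EF · DA = -205/12]
   → E = (-2/3, -3)

A = (-13/2, -17/4)
E = (-2/3, -3)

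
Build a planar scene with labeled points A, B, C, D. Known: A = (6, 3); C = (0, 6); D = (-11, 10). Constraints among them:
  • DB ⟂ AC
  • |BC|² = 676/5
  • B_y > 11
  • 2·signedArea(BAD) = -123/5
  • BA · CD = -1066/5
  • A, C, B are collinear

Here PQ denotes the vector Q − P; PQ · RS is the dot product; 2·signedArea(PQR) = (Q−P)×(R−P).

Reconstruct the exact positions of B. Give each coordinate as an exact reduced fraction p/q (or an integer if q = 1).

1. B_x = -52/5  [A, C, B are collinear ∩ DB ⟂ AC]
2. B_y = 56/5  [A, C, B are collinear ∩ DB ⟂ AC]
   → B = (-52/5, 56/5)

B = (-52/5, 56/5)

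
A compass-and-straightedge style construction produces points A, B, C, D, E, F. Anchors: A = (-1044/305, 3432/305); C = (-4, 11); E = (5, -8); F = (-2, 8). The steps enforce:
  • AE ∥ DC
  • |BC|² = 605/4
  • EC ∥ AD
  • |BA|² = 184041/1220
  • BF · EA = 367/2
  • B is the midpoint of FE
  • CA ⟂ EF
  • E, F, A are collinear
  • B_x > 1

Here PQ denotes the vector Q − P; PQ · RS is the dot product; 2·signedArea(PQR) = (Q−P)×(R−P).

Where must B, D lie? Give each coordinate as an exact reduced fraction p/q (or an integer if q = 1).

B = (3/2, 0)
D = (-3789/305, 9227/305)

1. B_x = 3/2  [B is the midpoint of FE]
2. B_y = 0  [B is the midpoint of FE]
   → B = (3/2, 0)
3. D_x = -3789/305  [AE ∥ DC ∩ EC ∥ AD]
4. D_y = 9227/305  [AE ∥ DC ∩ EC ∥ AD]
   → D = (-3789/305, 9227/305)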